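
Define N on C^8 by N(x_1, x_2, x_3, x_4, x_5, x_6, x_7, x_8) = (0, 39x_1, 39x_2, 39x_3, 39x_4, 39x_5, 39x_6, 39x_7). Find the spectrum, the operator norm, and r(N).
sigma(N) = {0}; ||N|| = 39; r(N) = 0. (N is nilpotent with N^8 = 0.)

On C^8, N is a strictly lower-triangular matrix with 39 on the subdiagonal and zeros elsewhere, so its characteristic polynomial is lambda^8 and every eigenvalue is 0: sigma(N) = {0}. For the operator norm, N e_i = 39e_{i+1} for i = 1, ..., 7 and N e_8 = 0, so the singular values of N are 39 (with multiplicity 7) and 0; hence ||N|| = 39. The spectral radius r(N) = max|lambda| = 0. Note ||N|| > r(N) — characteristic of non-normal nilpotent operators. Indeed N^8 = 0.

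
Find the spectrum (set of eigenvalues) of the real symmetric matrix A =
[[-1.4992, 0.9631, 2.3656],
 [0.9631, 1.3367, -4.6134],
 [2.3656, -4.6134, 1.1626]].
sigma(A) ≈ {-5, 0, 6}

A is real symmetric, so its spectrum consists of real eigenvalues. Expanding the characteristic polynomial of the displayed matrix gives
  det(λ I - A) = p(λ) = λ^3 + (-1)λ^2 + (-30)λ + (0.0018).
Solving p(λ) = 0 yields eigenvalues ≈ -5, 0, 6. (A is shown rounded to 4 decimals, so these recover the underlying integer eigenvalues to within that precision.)
Verification: the trace of A = 1 equals the sum of eigenvalues 1, and det(A) ≈ -0.0018 matches the eigenvalue product 0.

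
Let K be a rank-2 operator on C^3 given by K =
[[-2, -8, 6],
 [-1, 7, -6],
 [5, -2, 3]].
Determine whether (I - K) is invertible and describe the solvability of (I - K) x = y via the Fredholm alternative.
(I - K) is invertible (det(I - K) = -56 ≠ 0), so for every y in C^3 the equation (I - K) x = y has a unique solution.

K has rank 2 and factors as K = U V^T = u1 v1^T + u2 v2^T with u1 = (-2, 2, -1), v1 = (-2, 3, -3), u2 = (-2, 1, 1), v2 = (3, 1, 0) (multiplying out reproduces the displayed K). The nonzero eigenvalues of U V^T coincide with those of the 2 x 2 matrix G = V^T U = [[v1·u1, v1·u2], [v2·u1, v2·u2]] = [[13, 4], [-4, -5]], and by the Sylvester determinant identity det(I_3 - U V^T) = det(I_2 - V^T U) = det([[-12, -4], [4, 6]]) = (-12)(6) - (-4)(4) = -56. (Direct check: I - K =
[[3, 8, -6],
 [1, -6, 6],
 [-5, 2, -2]]
has determinant -56.) The finite-dimensional Fredholm alternative says: either (I - K) is invertible, or ker(I - K) ≠ {0} and then range(I - K) = ker((I - K)^*)^⊥, with dim ker(I - K) = dim ker((I - K)^*). Since det(I - K) ≠ 0, 1 is not an eigenvalue of K and ker(I - K) = {0}, so we are in the first case: for every y there is a unique x = (I - K)^(-1) y. (Explicitly, by the Woodbury identity, (I - U V^T)^(-1) = I + U (I_2 - G)^(-1) V^T.)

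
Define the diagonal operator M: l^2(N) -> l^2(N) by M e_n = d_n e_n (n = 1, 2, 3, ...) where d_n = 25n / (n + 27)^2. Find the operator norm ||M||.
||M|| = 25/108 (attained at n = 27)

For M diagonal, ||M|| = sup_n |d_n|. Treat f(x) = 25x / (x + 27)^2 for real x > 0. By the quotient rule, f'(x) = 25(27 - x)/(x + 27)^3, which is positive for x < 27 and negative for x > 27. So f has a unique maximum at x = 27, and since 27 is a positive integer, the supremum over n ≥ 1 is attained at n = 27: d_27 = 25·27/(27 + 27)^2 = 25·27/2916 = 25/108. Hence ||M|| = 25/108.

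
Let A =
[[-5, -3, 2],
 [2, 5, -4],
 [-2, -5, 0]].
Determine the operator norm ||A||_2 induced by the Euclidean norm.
||A||_2 ≈ 9.8194 (= sqrt(largest eigenvalue of A^T A))

||A||_2 = sigma_max(A) = sqrt(lambda_max(A^T A)). Form the symmetric matrix M = A^T A =
[[33, 35, -18],
 [35, 59, -26],
 [-18, -26, 20]].
Its characteristic polynomial (trace, sum of principal 2x2 minors, determinant of M give the coefficients) is
  p(λ) = det(λ I - M) = λ^3 - 112λ^2 + 1562λ - 5776.
No integer candidate from the rational root theorem (±divisors of 5776) is a root, so the roots are irrational. The cubic discriminant is Δ = 189600352 > 0, so there are three distinct real roots. p(6) = -220 and p(7) = 13 have opposite signs, so a root lies in (6, 7); Newton's method refines it to λ ≈ 6.9127. p(8) = 64 and p(9) = -61 have opposite signs, so a root lies in (8, 9); Newton's method refines it to λ ≈ 8.6657. p(96) = -3280 and p(97) = 4603 have opposite signs, so a root lies in (96, 97); Newton's method refines it to λ ≈ 96.4216. Check (Vieta): the three roots sum to 112, matching tr M = 112.
So the eigenvalues of A^T A are ≈ 6.9127, 8.6657, 96.4216 (all ≥ 0, as they must be for A^T A). The largest is λ_max ≈ 96.4216, hence ||A||_2 = sqrt(λ_max) ≈ 9.8194.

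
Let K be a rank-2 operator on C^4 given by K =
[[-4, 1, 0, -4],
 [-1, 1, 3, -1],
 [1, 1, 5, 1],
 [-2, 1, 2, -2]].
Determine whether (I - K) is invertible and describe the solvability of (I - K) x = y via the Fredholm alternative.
(I - K) is invertible (det(I - K) = -33 ≠ 0), so for every y in C^4 the equation (I - K) x = y has a unique solution.

K has rank 2 and factors as K = U V^T = u1 v1^T + u2 v2^T with u1 = (-1, -1, -1, -1), v1 = (1, -1, -3, 1), u2 = (-3, 0, 2, -1), v2 = (1, 0, 1, 1) (multiplying out reproduces the displayed K). The nonzero eigenvalues of U V^T coincide with those of the 2 x 2 matrix G = V^T U = [[v1·u1, v1·u2], [v2·u1, v2·u2]] = [[2, -10], [-3, -2]], and by the Sylvester determinant identity det(I_4 - U V^T) = det(I_2 - V^T U) = det([[-1, 10], [3, 3]]) = (-1)(3) - (10)(3) = -33. (Direct check: I - K =
[[5, -1, 0, 4],
 [1, 0, -3, 1],
 [-1, -1, -4, -1],
 [2, -1, -2, 3]]
has determinant -33.) The finite-dimensional Fredholm alternative says: either (I - K) is invertible, or ker(I - K) ≠ {0} and then range(I - K) = ker((I - K)^*)^⊥, with dim ker(I - K) = dim ker((I - K)^*). Since det(I - K) ≠ 0, 1 is not an eigenvalue of K and ker(I - K) = {0}, so we are in the first case: for every y there is a unique x = (I - K)^(-1) y. (Explicitly, by the Woodbury identity, (I - U V^T)^(-1) = I + U (I_2 - G)^(-1) V^T.)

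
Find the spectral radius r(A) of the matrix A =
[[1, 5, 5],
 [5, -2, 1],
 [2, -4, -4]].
r(A) ≈ 7.9758

The eigenvalues of A are the roots of its characteristic polynomial. With M = A (coefficients from the trace, the sum of principal 2x2 minors, and det A):
  p(λ) = det(λ I - M) = λ^3 + 5λ^2 - 29λ - 42.
No integer candidate from the rational root theorem (±divisors of 42) is a root, so the roots are irrational. The cubic discriminant is Δ = 201573 > 0, so there are three distinct real roots. p(-8) = -2 and p(-7) = 63 have opposite signs, so a root lies in (-8, -7); Newton's method refines it to λ ≈ -7.9758. p(-2) = 28 and p(-1) = -9 have opposite signs, so a root lies in (-2, -1); Newton's method refines it to λ ≈ -1.247. p(4) = -14 and p(5) = 63 have opposite signs, so a root lies in (4, 5); Newton's method refines it to λ ≈ 4.2228. Check (Vieta): the three roots sum to -5, matching tr M = -5.
Thus the eigenvalues (to 4 decimals) are -7.9758 (modulus 7.9758); -1.247 (modulus 1.247); 4.2228 (modulus 4.2228). The spectral radius is the largest modulus: r(A) ≈ 7.9758. (Cross-check: r(A) ≤ ||A||_2 ≈ 9.1512; equality holds whenever A is normal, though it can also hold for some non-normal A.)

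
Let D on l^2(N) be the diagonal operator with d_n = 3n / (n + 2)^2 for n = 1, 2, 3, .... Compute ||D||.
||D|| = 3/8 (attained at n = 2)

For D diagonal, ||D|| = sup_n |d_n|. Treat f(x) = 3x / (x + 2)^2 for real x > 0. By the quotient rule, f'(x) = 3(2 - x)/(x + 2)^3, which is positive for x < 2 and negative for x > 2. So f has a unique maximum at x = 2, and since 2 is a positive integer, the supremum over n ≥ 1 is attained at n = 2: d_2 = 3·2/(2 + 2)^2 = 3·2/16 = 3/8. Hence ||D|| = 3/8.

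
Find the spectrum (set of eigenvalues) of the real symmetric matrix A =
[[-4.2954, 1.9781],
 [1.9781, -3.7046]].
sigma(A) ≈ {-6, -2}

A is real symmetric, so its spectrum consists of real eigenvalues. Expanding the characteristic polynomial of the displayed matrix gives
  det(λ I - A) = p(λ) = λ^2 + (8)λ + (12).
Solving p(λ) = 0 yields eigenvalues ≈ -6, -2. (A is shown rounded to 4 decimals, so these recover the underlying integer eigenvalues to within that precision.)
Verification: the trace of A = -8 equals the sum of eigenvalues -8, and det(A) ≈ 11.9999 matches the eigenvalue product 12.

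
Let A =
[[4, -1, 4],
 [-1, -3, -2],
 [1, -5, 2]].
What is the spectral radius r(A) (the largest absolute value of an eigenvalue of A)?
r(A) ≈ 6.1998

The eigenvalues of A are the roots of its characteristic polynomial. With M = A (coefficients from the trace, the sum of principal 2x2 minors, and det A):
  p(λ) = det(λ I - M) = λ^3 - 3λ^2 - 25λ + 32.
No integer candidate from the rational root theorem (±divisors of 32) is a root, so the roots are irrational. The cubic discriminant is Δ = 87133 > 0, so there are three distinct real roots. p(-5) = -43 and p(-4) = 20 have opposite signs, so a root lies in (-5, -4); Newton's method refines it to λ ≈ -4.3786. p(1) = 5 and p(2) = -22 have opposite signs, so a root lies in (1, 2); Newton's method refines it to λ ≈ 1.1788. p(6) = -10 and p(7) = 53 have opposite signs, so a root lies in (6, 7); Newton's method refines it to λ ≈ 6.1998. Check (Vieta): the three roots sum to 3, matching tr M = 3.
Thus the eigenvalues (to 4 decimals) are -4.3786 (modulus 4.3786); 1.1788 (modulus 1.1788); 6.1998 (modulus 6.1998). The spectral radius is the largest modulus: r(A) ≈ 6.1998. (Cross-check: r(A) ≤ ||A||_2 ≈ 6.969; equality holds whenever A is normal, though it can also hold for some non-normal A.)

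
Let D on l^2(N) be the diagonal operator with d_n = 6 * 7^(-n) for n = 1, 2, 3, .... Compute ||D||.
||D|| = 6/7 (attained at n = 1)

For D diagonal, ||D|| = sup_n |d_n|. The sequence d_n = 6 * 7^(-n) is positive and strictly decreasing (ratio 7^(-1) < 1), so the supremum is d_1 = 6/7. Hence ||D|| = 6/7.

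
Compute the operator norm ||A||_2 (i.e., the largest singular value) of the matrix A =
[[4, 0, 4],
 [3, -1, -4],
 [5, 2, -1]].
||A||_2 ≈ 7.1477 (= sqrt(largest eigenvalue of A^T A))

||A||_2 = sigma_max(A) = sqrt(lambda_max(A^T A)). Form the symmetric matrix M = A^T A =
[[50, 7, -1],
 [7, 5, 2],
 [-1, 2, 33]].
Its characteristic polynomial (trace, sum of principal 2x2 minors, determinant of M give the coefficients) is
  p(λ) = det(λ I - M) = λ^3 - 88λ^2 + 2011λ - 6400.
No integer candidate from the rational root theorem (±divisors of 6400) is a root, so the roots are irrational. The cubic discriminant is Δ = 621874100 > 0, so there are three distinct real roots. p(3) = -1132 and p(4) = 300 have opposite signs, so a root lies in (3, 4); Newton's method refines it to λ ≈ 3.7813. p(33) = 68 and p(34) = -450 have opposite signs, so a root lies in (33, 34); Newton's method refines it to λ ≈ 33.1286. p(51) = -76 and p(52) = 828 have opposite signs, so a root lies in (51, 52); Newton's method refines it to λ ≈ 51.0901. Check (Vieta): the three roots sum to 88, matching tr M = 88.
So the eigenvalues of A^T A are ≈ 3.7813, 33.1286, 51.0901 (all ≥ 0, as they must be for A^T A). The largest is λ_max ≈ 51.0901, hence ||A||_2 = sqrt(λ_max) ≈ 7.1477.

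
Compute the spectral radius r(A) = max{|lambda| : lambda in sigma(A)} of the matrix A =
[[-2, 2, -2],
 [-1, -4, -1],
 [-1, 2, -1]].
r(A) = 4

The eigenvalues of A are the roots of its characteristic polynomial. With M = A (coefficients from the trace, the sum of principal 2x2 minors, and det A):
  p(λ) = det(λ I - M) = λ^3 + 7λ^2 + 16λ.
The constant term is 0, so λ = 0 is a root. Dividing out λ leaves p(λ) = λ(λ^2 + 7λ + 16). For λ^2 + 7λ + 16 the discriminant is -15. It is negative, so the roots are the complex-conjugate pair λ = -7/2 ± (sqrt(15)/2) i ≈ -3.5 ± 1.9365i. For a conjugate pair the product of the roots equals the constant term, so |λ|^2 = 16 and |λ| = sqrt(16) = 4.
Thus the eigenvalues (to 4 decimals) are -3.5 ± 1.9365i (modulus 4); 0 (modulus 0). The spectral radius is the largest modulus: r(A) = 4. (Cross-check: r(A) ≤ ||A||_2 ≈ 4.9632; equality holds whenever A is normal, though it can also hold for some non-normal A.)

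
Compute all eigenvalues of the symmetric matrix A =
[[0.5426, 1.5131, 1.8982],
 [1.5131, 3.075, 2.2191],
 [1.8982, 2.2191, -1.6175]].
sigma(A) ≈ {-3, 0, 5}

A is real symmetric, so its spectrum consists of real eigenvalues. Expanding the characteristic polynomial of the displayed matrix gives
  det(λ I - A) = p(λ) = λ^3 + (-2)λ^2 + (-15)λ + (0).
Solving p(λ) = 0 yields eigenvalues ≈ -3, 0, 5. (A is shown rounded to 4 decimals, so these recover the underlying integer eigenvalues to within that precision.)
Verification: the trace of A = 2 equals the sum of eigenvalues 2, and det(A) ≈ -0.0000 matches the eigenvalue product 0.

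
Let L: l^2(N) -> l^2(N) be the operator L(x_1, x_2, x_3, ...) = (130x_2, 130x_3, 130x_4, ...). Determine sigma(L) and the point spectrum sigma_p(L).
sigma(L) = closed disk {z in C : |z| ≤ 130}; sigma_p(L) = open disk {z in C : |z| < 130}

Note L = 130·V where V is the unit left shift (V x)_k = x_{k+1}; so sigma(L) = 130·sigma(V) and ||L|| = 130||V||. ||L x||^2 = 16900sum_{k≥2} |x_k|^2 ≤ 16900||x||^2, with equality on {x : x_1 = 0}, so ||L|| = 130. For any lambda with |lambda| < 130, set r = lambda/130 (|r| < 1); the vector x = (1, r, r^2, ...) is in l^2 and satisfies L x = 130(r, r^2, ...) = lambda x, so lambda is an eigenvalue. On the boundary |lambda| = 130 the geometric series diverges, so no l^2 eigenvector exists, but these lambda lie in the approximate point spectrum. Hence sigma(L) is the closed disk of radius 130 and sigma_p(L) is the open disk.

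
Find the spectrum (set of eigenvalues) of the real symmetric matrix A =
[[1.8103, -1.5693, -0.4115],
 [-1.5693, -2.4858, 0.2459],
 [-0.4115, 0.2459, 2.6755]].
sigma(A) ≈ {-3, 2, 3}

A is real symmetric, so its spectrum consists of real eigenvalues. Expanding the characteristic polynomial of the displayed matrix gives
  det(λ I - A) = p(λ) = λ^3 + (-2)λ^2 + (-9)λ + (18).
Solving p(λ) = 0 yields eigenvalues ≈ -3, 2, 3. (A is shown rounded to 4 decimals, so these recover the underlying integer eigenvalues to within that precision.)
Verification: the trace of A = 2 equals the sum of eigenvalues 2, and det(A) ≈ -17.9998 matches the eigenvalue product -18.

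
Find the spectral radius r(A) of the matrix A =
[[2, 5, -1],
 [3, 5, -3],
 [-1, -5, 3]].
r(A) ≈ 9.7914

The eigenvalues of A are the roots of its characteristic polynomial. With M = A (coefficients from the trace, the sum of principal 2x2 minors, and det A):
  p(λ) = det(λ I - M) = λ^3 - 10λ^2 + 20.
No integer candidate from the rational root theorem (±divisors of 20) is a root, so the roots are irrational. The cubic discriminant is Δ = 69200 > 0, so there are three distinct real roots. p(-2) = -28 and p(-1) = 9 have opposite signs, so a root lies in (-2, -1); Newton's method refines it to λ ≈ -1.3287. p(1) = 11 and p(2) = -12 have opposite signs, so a root lies in (1, 2); Newton's method refines it to λ ≈ 1.5373. p(9) = -61 and p(10) = 20 have opposite signs, so a root lies in (9, 10); Newton's method refines it to λ ≈ 9.7914. Check (Vieta): the three roots sum to 10, matching tr M = 10.
Thus the eigenvalues (to 4 decimals) are -1.3287 (modulus 1.3287); 1.5373 (modulus 1.5373); 9.7914 (modulus 9.7914). The spectral radius is the largest modulus: r(A) ≈ 9.7914. (Cross-check: r(A) ≤ ||A||_2 ≈ 10.198; equality holds whenever A is normal, though it can also hold for some non-normal A.)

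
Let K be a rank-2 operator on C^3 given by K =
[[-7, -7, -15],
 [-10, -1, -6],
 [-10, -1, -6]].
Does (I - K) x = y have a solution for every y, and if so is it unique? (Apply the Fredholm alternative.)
(I - K) is invertible (det(I - K) = -156 ≠ 0), so for every y in C^3 the equation (I - K) x = y has a unique solution.

K has rank 2 and factors as K = U V^T = u1 v1^T + u2 v2^T with u1 = (3, 3, 3), v1 = (-3, -1, -3), u2 = (-2, 1, 1), v2 = (-1, 2, 3) (multiplying out reproduces the displayed K). The nonzero eigenvalues of U V^T coincide with those of the 2 x 2 matrix G = V^T U = [[v1·u1, v1·u2], [v2·u1, v2·u2]] = [[-21, 2], [12, 7]], and by the Sylvester determinant identity det(I_3 - U V^T) = det(I_2 - V^T U) = det([[22, -2], [-12, -6]]) = (22)(-6) - (-2)(-12) = -156. (Direct check: I - K =
[[8, 7, 15],
 [10, 2, 6],
 [10, 1, 7]]
has determinant -156.) The finite-dimensional Fredholm alternative says: either (I - K) is invertible, or ker(I - K) ≠ {0} and then range(I - K) = ker((I - K)^*)^⊥, with dim ker(I - K) = dim ker((I - K)^*). Since det(I - K) ≠ 0, 1 is not an eigenvalue of K and ker(I - K) = {0}, so we are in the first case: for every y there is a unique x = (I - K)^(-1) y. (Explicitly, by the Woodbury identity, (I - U V^T)^(-1) = I + U (I_2 - G)^(-1) V^T.)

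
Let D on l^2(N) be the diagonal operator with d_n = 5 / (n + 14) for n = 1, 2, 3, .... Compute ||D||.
||D|| = 1/3 (attained at n = 1)

For D diagonal, ||D|| = sup_n |d_n| = sup_n 5/(n + 14). This is positive and strictly decreasing in n, so the supremum is attained at n = 1: d_1 = 5/(1 + 14) = 1/3. Hence ||D|| = 1/3.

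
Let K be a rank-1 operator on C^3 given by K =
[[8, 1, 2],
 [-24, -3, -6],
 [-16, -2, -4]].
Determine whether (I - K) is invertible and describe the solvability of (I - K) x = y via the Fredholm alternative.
(I - K) is singular (det(I - K) = 0, i.e. 1 ∈ sigma(K)). (I - K) x = y is solvable iff y ⊥ ker((I - K)^*) = span{(8, 1, 2)}, i.e. iff 8y_1 + y_2 + 2y_3 = 0. When solvable, the solutions are x = y + c·(1, -3, -2), c arbitrary (ker(I - K) = span{(1, -3, -2)}, dimension 1).

K has rank 1, so it is an outer product K = u v^T: every row of K is a multiple of one row vector. Reading off the entries, u = (1, -3, -2) and v = (8, 1, 2) (row i of K equals u_i·v^T). A rank-one matrix u v^T satisfies K u = u (v·u) and kills the (2)-dimensional subspace v^⊥, so its characteristic polynomial is lambda^2 (lambda - v·u) with v·u = tr K = 1. Hence the eigenvalues of I - K are 1 (multiplicity 2) and 1 - (1) = 0, so det(I - K) = 0. (Direct check: I - K =
[[-7, -1, -2],
 [24, 4, 6],
 [16, 2, 5]]
has determinant 0.) So 1 is an eigenvalue of K and (I - K) is not invertible. The finite-dimensional Fredholm alternative says: either (I - K) is invertible, or ker(I - K) ≠ {0} and then range(I - K) = ker((I - K)^*)^⊥, with dim ker(I - K) = dim ker((I - K)^*). We are in the second case, so we need both kernels. Kernel of I - K: (I - K) u = u - u (v·u) = u - u = 0, so ker(I - K) = span{u} = span{(1, -3, -2)} (it is exactly 1-dimensional because rank(I - K) = 2). Kernel of the adjoint: K is real, so (I - K)^* = I - K^T = I - v u^T, and (I - v u^T) v = v - v (u·v) = 0; hence ker((I - K)^*) = span{v} = span{(8, 1, 2)}. Therefore (I - K) x = y is solvable iff <y, v> = 0, i.e. iff 8y_1 + y_2 + 2y_3 = 0. When this holds, K y = u (v·y) = 0, so (I - K) y = y and x = y is a particular solution; the full solution set is the line x = y + c·u = y + c·(1, -3, -2), c ∈ C.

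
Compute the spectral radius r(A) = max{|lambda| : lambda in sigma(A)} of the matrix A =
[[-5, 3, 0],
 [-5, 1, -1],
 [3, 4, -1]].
r(A) ≈ 3.4966

The eigenvalues of A are the roots of its characteristic polynomial. With M = A (coefficients from the trace, the sum of principal 2x2 minors, and det A):
  p(λ) = det(λ I - M) = λ^3 + 5λ^2 + 18λ + 39.
No integer candidate from the rational root theorem (±divisors of 39) is a root, so the roots are irrational. The cubic discriminant is Δ = -12615 < 0, so there is one real root and a complex-conjugate pair. p(-4) = -17 and p(-3) = 3 have opposite signs, so a root lies in (-4, -3); Newton's method refines it to λ ≈ -3.1899. Dividing out (λ - (-3.1899)) leaves approximately λ^2 + 1.8101λ + 12.226. For λ^2 + 1.8101λ + 12.226 the discriminant is -45.6276. It is negative, so the remaining roots are the complex-conjugate pair λ ≈ -0.905 ± 3.3774i. Their product equals the constant term, so |λ|^2 ≈ 12.226 and |λ| ≈ 3.4966.
Thus the eigenvalues (to 4 decimals) are -3.1899 (modulus 3.1899); -0.905 ± 3.3774i (modulus 3.4966). The spectral radius is the largest modulus: r(A) ≈ 3.4966. (Cross-check: r(A) ≤ ||A||_2 ≈ 7.8101; equality holds whenever A is normal, though it can also hold for some non-normal A.)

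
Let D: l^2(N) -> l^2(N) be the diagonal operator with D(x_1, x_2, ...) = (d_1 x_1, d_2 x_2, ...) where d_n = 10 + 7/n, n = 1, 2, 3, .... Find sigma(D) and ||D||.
sigma(D) = {10 + 7/n : n ≥ 1} ∪ {10}; ||D|| = 17

A bounded diagonal operator on l^2 with diagonal entries d_n has spectrum equal to the closure of {d_n : n ≥ 1}: every d_n is an eigenvalue (with eigenvector e_n), so {d_n} ⊂ sigma(D); the spectrum is closed, so its closure is too; and for lambda not in the closure, (D - lambda I) has bounded inverse (the diagonal entries 1/(d_n - lambda) are bounded). For our sequence d_n = 10 + 7/n, n = 1, 2, 3, ...:
  - {d_n} = {10 + 7/n : n ≥ 1}; the only limit point is 10
  - closure = {10 + 7/n : n ≥ 1} ∪ {10}
For the norm: a diagonal operator has ||D|| = sup_n |d_n|. Here d_n = 10 + 7/n is positive and decreasing, so sup_n |d_n| = d_1 = 10 + 7 = 17. So ||D|| = 17.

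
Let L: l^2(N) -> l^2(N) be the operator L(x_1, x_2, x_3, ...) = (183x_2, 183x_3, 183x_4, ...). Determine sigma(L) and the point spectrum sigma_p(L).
sigma(L) = closed disk {z in C : |z| ≤ 183}; sigma_p(L) = open disk {z in C : |z| < 183}

Note L = 183·V where V is the unit left shift (V x)_k = x_{k+1}; so sigma(L) = 183·sigma(V) and ||L|| = 183||V||. ||L x||^2 = 33489sum_{k≥2} |x_k|^2 ≤ 33489||x||^2, with equality on {x : x_1 = 0}, so ||L|| = 183. For any lambda with |lambda| < 183, set r = lambda/183 (|r| < 1); the vector x = (1, r, r^2, ...) is in l^2 and satisfies L x = 183(r, r^2, ...) = lambda x, so lambda is an eigenvalue. On the boundary |lambda| = 183 the geometric series diverges, so no l^2 eigenvector exists, but these lambda lie in the approximate point spectrum. Hence sigma(L) is the closed disk of radius 183 and sigma_p(L) is the open disk.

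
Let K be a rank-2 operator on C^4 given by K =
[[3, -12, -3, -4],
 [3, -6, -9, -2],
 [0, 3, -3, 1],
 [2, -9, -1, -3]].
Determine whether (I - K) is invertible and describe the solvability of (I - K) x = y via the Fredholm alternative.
(I - K) is invertible (det(I - K) = 73 ≠ 0), so for every y in C^4 the equation (I - K) x = y has a unique solution.

K has rank 2 and factors as K = U V^T = u1 v1^T + u2 v2^T with u1 = (1, -1, -1, 1), v1 = (0, -3, 3, -1), u2 = (3, 3, 0, 2), v2 = (1, -3, -2, -1) (multiplying out reproduces the displayed K). The nonzero eigenvalues of U V^T coincide with those of the 2 x 2 matrix G = V^T U = [[v1·u1, v1·u2], [v2·u1, v2·u2]] = [[-1, -11], [5, -8]], and by the Sylvester determinant identity det(I_4 - U V^T) = det(I_2 - V^T U) = det([[2, 11], [-5, 9]]) = (2)(9) - (11)(-5) = 73. (Direct check: I - K =
[[-2, 12, 3, 4],
 [-3, 7, 9, 2],
 [0, -3, 4, -1],
 [-2, 9, 1, 4]]
has determinant 73.) The finite-dimensional Fredholm alternative says: either (I - K) is invertible, or ker(I - K) ≠ {0} and then range(I - K) = ker((I - K)^*)^⊥, with dim ker(I - K) = dim ker((I - K)^*). Since det(I - K) ≠ 0, 1 is not an eigenvalue of K and ker(I - K) = {0}, so we are in the first case: for every y there is a unique x = (I - K)^(-1) y. (Explicitly, by the Woodbury identity, (I - U V^T)^(-1) = I + U (I_2 - G)^(-1) V^T.)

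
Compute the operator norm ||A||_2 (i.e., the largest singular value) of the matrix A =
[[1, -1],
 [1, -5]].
||A||_2 = sqrt((28 + sqrt(720))/2) ≈ 5.2361 (= sqrt(largest eigenvalue of A^T A))

||A||_2 = sigma_max(A) = sqrt(lambda_max(A^T A)). Form the symmetric matrix M = A^T A =
[[2, -6],
 [-6, 26]].
Its characteristic polynomial (trace, determinant of M give the coefficients) is
  p(λ) = det(λ I - M) = λ^2 - 28λ + 16.
For λ^2 - 28λ + 16 the discriminant is 720. It is nonnegative but not a perfect square, so the roots are real and irrational: λ = (28 ± sqrt(720))/2 ≈ 27.4164, 0.5836.
So the eigenvalues of A^T A are ≈ 0.5836, 27.4164 (all ≥ 0, as they must be for A^T A). The largest is λ_max = (28 + sqrt(720))/2 ≈ 27.4164, hence ||A||_2 = sqrt(λ_max) = sqrt((28 + sqrt(720))/2) ≈ 5.2361.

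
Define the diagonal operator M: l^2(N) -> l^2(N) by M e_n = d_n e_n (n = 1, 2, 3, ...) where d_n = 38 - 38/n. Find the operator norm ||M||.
||M|| = 38

For a diagonal operator on l^2 with entries d_n, ||M|| = sup_n |d_n|. Here d_1 = 0, d_2 = 19, ..., and d_n = 38 - 38/n increases monotonically toward 38. All terms lie in [0, 38), so |d_n| = d_n and the supremum is the limit 38, which is not attained by any individual d_n. Hence ||M|| = 38.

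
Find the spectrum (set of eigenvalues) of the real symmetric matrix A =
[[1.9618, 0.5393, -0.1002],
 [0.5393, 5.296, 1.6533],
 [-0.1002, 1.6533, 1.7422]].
sigma(A) ≈ {1, 2, 6}

A is real symmetric, so its spectrum consists of real eigenvalues. Expanding the characteristic polynomial of the displayed matrix gives
  det(λ I - A) = p(λ) = λ^3 + (-9)λ^2 + (20)λ + (-12).
Solving p(λ) = 0 yields eigenvalues ≈ 1, 2, 6. (A is shown rounded to 4 decimals, so these recover the underlying integer eigenvalues to within that precision.)
Verification: the trace of A = 9 equals the sum of eigenvalues 9, and det(A) ≈ 12.0000 matches the eigenvalue product 12.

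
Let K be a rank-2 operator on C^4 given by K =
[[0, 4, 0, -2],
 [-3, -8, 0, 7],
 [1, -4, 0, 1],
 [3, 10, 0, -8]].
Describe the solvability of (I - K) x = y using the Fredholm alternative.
(I - K) is invertible (det(I - K) = 29 ≠ 0), so for every y in C^4 the equation (I - K) x = y has a unique solution.

K has rank 2 and factors as K = U V^T = u1 v1^T + u2 v2^T with u1 = (0, 3, -1, -3), v1 = (-1, -2, 0, 2), u2 = (-2, 1, 3, -2), v2 = (0, -2, 0, 1) (multiplying out reproduces the displayed K). The nonzero eigenvalues of U V^T coincide with those of the 2 x 2 matrix G = V^T U = [[v1·u1, v1·u2], [v2·u1, v2·u2]] = [[-12, -4], [-9, -4]], and by the Sylvester determinant identity det(I_4 - U V^T) = det(I_2 - V^T U) = det([[13, 4], [9, 5]]) = (13)(5) - (4)(9) = 29. (Direct check: I - K =
[[1, -4, 0, 2],
 [3, 9, 0, -7],
 [-1, 4, 1, -1],
 [-3, -10, 0, 9]]
has determinant 29.) The finite-dimensional Fredholm alternative says: either (I - K) is invertible, or ker(I - K) ≠ {0} and then range(I - K) = ker((I - K)^*)^⊥, with dim ker(I - K) = dim ker((I - K)^*). Since det(I - K) ≠ 0, 1 is not an eigenvalue of K and ker(I - K) = {0}, so we are in the first case: for every y there is a unique x = (I - K)^(-1) y. (Explicitly, by the Woodbury identity, (I - U V^T)^(-1) = I + U (I_2 - G)^(-1) V^T.)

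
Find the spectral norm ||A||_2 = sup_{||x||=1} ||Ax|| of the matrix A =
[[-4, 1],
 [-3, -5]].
||A||_2 = sqrt((51 + sqrt(485))/2) ≈ 6.0425 (= sqrt(largest eigenvalue of A^T A))

||A||_2 = sigma_max(A) = sqrt(lambda_max(A^T A)). Form the symmetric matrix M = A^T A =
[[25, 11],
 [11, 26]].
Its characteristic polynomial (trace, determinant of M give the coefficients) is
  p(λ) = det(λ I - M) = λ^2 - 51λ + 529.
For λ^2 - 51λ + 529 the discriminant is 485. It is nonnegative but not a perfect square, so the roots are real and irrational: λ = (51 ± sqrt(485))/2 ≈ 36.5114, 14.4886.
So the eigenvalues of A^T A are ≈ 14.4886, 36.5114 (all ≥ 0, as they must be for A^T A). The largest is λ_max = (51 + sqrt(485))/2 ≈ 36.5114, hence ||A||_2 = sqrt(λ_max) = sqrt((51 + sqrt(485))/2) ≈ 6.0425.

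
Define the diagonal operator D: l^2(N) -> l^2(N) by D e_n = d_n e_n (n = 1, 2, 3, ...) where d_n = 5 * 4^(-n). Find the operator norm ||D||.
||D|| = 5/4 (attained at n = 1)

For D diagonal, ||D|| = sup_n |d_n|. The sequence d_n = 5 * 4^(-n) is positive and strictly decreasing (ratio 4^(-1) < 1), so the supremum is d_1 = 5/4. Hence ||D|| = 5/4.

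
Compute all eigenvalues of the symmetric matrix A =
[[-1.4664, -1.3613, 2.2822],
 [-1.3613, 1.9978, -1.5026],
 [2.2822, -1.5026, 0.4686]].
sigma(A) ≈ {-3, 0, 4}

A is real symmetric, so its spectrum consists of real eigenvalues. Expanding the characteristic polynomial of the displayed matrix gives
  det(λ I - A) = p(λ) = λ^3 + (-1)λ^2 + (-12)λ + (0).
Solving p(λ) = 0 yields eigenvalues ≈ -3, 0, 4. (A is shown rounded to 4 decimals, so these recover the underlying integer eigenvalues to within that precision.)
Verification: the trace of A = 1 equals the sum of eigenvalues 1, and det(A) ≈ 0.0007 matches the eigenvalue product 0.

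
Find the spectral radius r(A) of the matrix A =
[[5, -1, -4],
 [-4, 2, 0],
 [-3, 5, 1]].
r(A) ≈ 8.7036

The eigenvalues of A are the roots of its characteristic polynomial. With M = A (coefficients from the trace, the sum of principal 2x2 minors, and det A):
  p(λ) = det(λ I - M) = λ^3 - 8λ^2 + λ - 62.
No integer candidate from the rational root theorem (±divisors of 62) is a root, so the roots are irrational. The cubic discriminant is Δ = -221776 < 0, so there is one real root and a complex-conjugate pair. p(8) = -54 and p(9) = 28 have opposite signs, so a root lies in (8, 9); Newton's method refines it to λ ≈ 8.7036. Dividing out (λ - (8.7036)) leaves approximately λ^2 + 0.7036λ + 7.1235. For λ^2 + 0.7036λ + 7.1235 the discriminant is -27.9991. It is negative, so the remaining roots are the complex-conjugate pair λ ≈ -0.3518 ± 2.6457i. Their product equals the constant term, so |λ|^2 ≈ 7.1235 and |λ| ≈ 2.669.
Thus the eigenvalues (to 4 decimals) are 8.7036 (modulus 8.7036); -0.3518 ± 2.6457i (modulus 2.669). The spectral radius is the largest modulus: r(A) ≈ 8.7036. (Cross-check: r(A) ≤ ||A||_2 ≈ 8.8924; equality holds whenever A is normal, though it can also hold for some non-normal A.)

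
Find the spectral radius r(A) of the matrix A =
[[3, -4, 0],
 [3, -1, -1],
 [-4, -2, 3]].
r(A) ≈ 3.3046

The eigenvalues of A are the roots of its characteristic polynomial. With M = A (coefficients from the trace, the sum of principal 2x2 minors, and det A):
  p(λ) = det(λ I - M) = λ^3 - 5λ^2 + 13λ - 5.
No integer candidate from the rational root theorem (±divisors of 5) is a root, so the roots are irrational. The cubic discriminant is Δ = -1888 < 0, so there is one real root and a complex-conjugate pair. p(0) = -5 and p(1) = 4 have opposite signs, so a root lies in (0, 1); Newton's method refines it to λ ≈ 0.4579. Dividing out (λ - (0.4579)) leaves approximately λ^2 - 4.5421λ + 10.9203. For λ^2 - 4.5421λ + 10.9203 the discriminant is -23.0503. It is negative, so the remaining roots are the complex-conjugate pair λ ≈ 2.2711 ± 2.4005i. Their product equals the constant term, so |λ|^2 ≈ 10.9203 and |λ| ≈ 3.3046.
Thus the eigenvalues (to 4 decimals) are 0.4579 (modulus 0.4579); 2.2711 ± 2.4005i (modulus 3.3046). The spectral radius is the largest modulus: r(A) ≈ 3.3046. (Cross-check: r(A) ≤ ||A||_2 ≈ 6.4872; equality holds whenever A is normal, though it can also hold for some non-normal A.)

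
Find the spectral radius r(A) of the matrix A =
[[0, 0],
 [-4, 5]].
r(A) = 5

The eigenvalues of A are the roots of its characteristic polynomial. With M = A (coefficients from the trace and determinant):
  p(λ) = det(λ I - M) = λ^2 - 5λ.
For λ^2 - 5λ the discriminant is 25. It is a perfect square (5^2), so the roots are rational: λ = (5 ± 5)/2 = 5, 0.
Thus the eigenvalues (to 4 decimals) are 5 (modulus 5); 0 (modulus 0). The spectral radius is the largest modulus: r(A) = 5. (Cross-check: r(A) ≤ ||A||_2 ≈ 6.4031; equality holds whenever A is normal, though it can also hold for some non-normal A.)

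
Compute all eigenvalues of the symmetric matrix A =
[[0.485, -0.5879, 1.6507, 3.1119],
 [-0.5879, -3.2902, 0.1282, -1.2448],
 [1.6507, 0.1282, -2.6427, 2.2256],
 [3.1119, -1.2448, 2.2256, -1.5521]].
sigma(A) ≈ {-5, -3, 4} (-3 with multiplicity 2)

A is real symmetric, so its spectrum consists of real eigenvalues. Expanding the characteristic polynomial of the displayed matrix gives
  det(λ I - A) = p(λ) = λ^4 + (7)λ^3 + (-5)λ^2 + (-111.002)λ + (-180.0027).
Solving p(λ) = 0 yields eigenvalues ≈ -5, -3, -3, 4. (A is shown rounded to 4 decimals, so these recover the underlying integer eigenvalues to within that precision.)
Verification: the trace of A = -7 equals the sum of eigenvalues -7, and det(A) ≈ -180.0027 matches the eigenvalue product -180.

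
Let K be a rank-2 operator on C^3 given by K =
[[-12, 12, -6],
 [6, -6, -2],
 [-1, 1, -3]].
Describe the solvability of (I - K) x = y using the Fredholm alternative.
(I - K) is invertible (det(I - K) = 72 ≠ 0), so for every y in C^3 the equation (I - K) x = y has a unique solution.

K has rank 2 and factors as K = U V^T = u1 v1^T + u2 v2^T with u1 = (3, -2, 0), v1 = (-3, 3, 1), u2 = (3, 0, 1), v2 = (-1, 1, -3) (multiplying out reproduces the displayed K). The nonzero eigenvalues of U V^T coincide with those of the 2 x 2 matrix G = V^T U = [[v1·u1, v1·u2], [v2·u1, v2·u2]] = [[-15, -8], [-5, -6]], and by the Sylvester determinant identity det(I_3 - U V^T) = det(I_2 - V^T U) = det([[16, 8], [5, 7]]) = (16)(7) - (8)(5) = 72. (Direct check: I - K =
[[13, -12, 6],
 [-6, 7, 2],
 [1, -1, 4]]
has determinant 72.) The finite-dimensional Fredholm alternative says: either (I - K) is invertible, or ker(I - K) ≠ {0} and then range(I - K) = ker((I - K)^*)^⊥, with dim ker(I - K) = dim ker((I - K)^*). Since det(I - K) ≠ 0, 1 is not an eigenvalue of K and ker(I - K) = {0}, so we are in the first case: for every y there is a unique x = (I - K)^(-1) y. (Explicitly, by the Woodbury identity, (I - U V^T)^(-1) = I + U (I_2 - G)^(-1) V^T.)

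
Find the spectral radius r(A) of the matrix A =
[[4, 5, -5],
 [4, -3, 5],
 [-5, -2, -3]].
r(A) ≈ 7.2668

The eigenvalues of A are the roots of its characteristic polynomial. With M = A (coefficients from the trace, the sum of principal 2x2 minors, and det A):
  p(λ) = det(λ I - M) = λ^3 + 2λ^2 - 50λ - 126.
No integer candidate from the rational root theorem (±divisors of 126) is a root, so the roots are irrational. The cubic discriminant is Δ = 312180 > 0, so there are three distinct real roots. p(-7) = -21 and p(-6) = 30 have opposite signs, so a root lies in (-7, -6); Newton's method refines it to λ ≈ -6.6654. p(-3) = 15 and p(-2) = -26 have opposite signs, so a root lies in (-3, -2); Newton's method refines it to λ ≈ -2.6014. p(7) = -35 and p(8) = 114 have opposite signs, so a root lies in (7, 8); Newton's method refines it to λ ≈ 7.2668. Check (Vieta): the three roots sum to -2, matching tr M = -2.
Thus the eigenvalues (to 4 decimals) are -6.6654 (modulus 6.6654); -2.6014 (modulus 2.6014); 7.2668 (modulus 7.2668). The spectral radius is the largest modulus: r(A) ≈ 7.2668. (Cross-check: r(A) ≤ ||A||_2 ≈ 9.1751; equality holds whenever A is normal, though it can also hold for some non-normal A.)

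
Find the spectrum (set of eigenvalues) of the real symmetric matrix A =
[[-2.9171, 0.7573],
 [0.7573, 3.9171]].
sigma(A) ≈ {-3, 4}

A is real symmetric, so its spectrum consists of real eigenvalues. Expanding the characteristic polynomial of the displayed matrix gives
  det(λ I - A) = p(λ) = λ^2 + (-1)λ + (-12).
Solving p(λ) = 0 yields eigenvalues ≈ -3, 4. (A is shown rounded to 4 decimals, so these recover the underlying integer eigenvalues to within that precision.)
Verification: the trace of A = 1 equals the sum of eigenvalues 1, and det(A) ≈ -12.0001 matches the eigenvalue product -12.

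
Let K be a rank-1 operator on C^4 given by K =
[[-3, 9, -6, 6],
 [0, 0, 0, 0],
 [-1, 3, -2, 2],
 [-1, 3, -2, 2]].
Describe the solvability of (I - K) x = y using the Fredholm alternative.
(I - K) is invertible (det(I - K) = 4 ≠ 0), so for every y in C^4 the equation (I - K) x = y has a unique solution.

K has rank 1, so it is an outer product K = u v^T: every row of K is a multiple of one row vector. Reading off the entries, u = (3, 0, 1, 1) and v = (-1, 3, -2, 2) (row i of K equals u_i·v^T). A rank-one matrix u v^T satisfies K u = u (v·u) and kills the (3)-dimensional subspace v^⊥, so its characteristic polynomial is lambda^3 (lambda - v·u) with v·u = tr K = -3. Hence the eigenvalues of I - K are 1 (multiplicity 3) and 1 - (-3) = 4, so det(I - K) = 4. (Direct check: I - K =
[[4, -9, 6, -6],
 [0, 1, 0, 0],
 [1, -3, 3, -2],
 [1, -3, 2, -1]]
has determinant 4.) The finite-dimensional Fredholm alternative says: either (I - K) is invertible, or ker(I - K) ≠ {0} and then range(I - K) = ker((I - K)^*)^⊥, with dim ker(I - K) = dim ker((I - K)^*). Since det(I - K) ≠ 0, 1 is not an eigenvalue of K and ker(I - K) = {0}, so we are in the first case: for every y there is a unique x = (I - K)^(-1) y. Explicitly, by the Sherman–Morrison formula, (I - u v^T)^(-1) = I + u v^T/(1 - v·u), i.e. (I - K)^(-1) = I + K/(4).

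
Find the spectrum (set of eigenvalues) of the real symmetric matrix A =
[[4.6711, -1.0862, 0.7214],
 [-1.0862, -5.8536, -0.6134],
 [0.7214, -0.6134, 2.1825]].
sigma(A) ≈ {-6, 2, 5}

A is real symmetric, so its spectrum consists of real eigenvalues. Expanding the characteristic polynomial of the displayed matrix gives
  det(λ I - A) = p(λ) = λ^3 + (-1)λ^2 + (-32)λ + (60).
Solving p(λ) = 0 yields eigenvalues ≈ -6, 2, 5. (A is shown rounded to 4 decimals, so these recover the underlying integer eigenvalues to within that precision.)
Verification: the trace of A = 1 equals the sum of eigenvalues 1, and det(A) ≈ -60.0005 matches the eigenvalue product -60.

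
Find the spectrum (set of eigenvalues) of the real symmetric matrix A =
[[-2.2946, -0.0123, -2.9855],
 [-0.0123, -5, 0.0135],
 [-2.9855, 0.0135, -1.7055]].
sigma(A) ≈ {-5, 1} (-5 with multiplicity 2)

A is real symmetric, so its spectrum consists of real eigenvalues. Expanding the characteristic polynomial of the displayed matrix gives
  det(λ I - A) = p(λ) = λ^3 + (9)λ^2 + (15)λ + (-25).
Solving p(λ) = 0 yields eigenvalues ≈ -5, -5, 1. (A is shown rounded to 4 decimals, so these recover the underlying integer eigenvalues to within that precision.)
Verification: the trace of A = -9 equals the sum of eigenvalues -9, and det(A) ≈ 25.0000 matches the eigenvalue product 25.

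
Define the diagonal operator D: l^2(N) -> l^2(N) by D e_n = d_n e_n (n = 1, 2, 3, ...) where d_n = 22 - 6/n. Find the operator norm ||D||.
||D|| = 22

For a diagonal operator on l^2 with entries d_n, ||D|| = sup_n |d_n|. Here d_1 = 16, d_2 = 19, ..., and d_n = 22 - 6/n increases monotonically toward 22. All terms lie in [16, 22), so |d_n| = d_n and the supremum is the limit 22, which is not attained by any individual d_n. Hence ||D|| = 22.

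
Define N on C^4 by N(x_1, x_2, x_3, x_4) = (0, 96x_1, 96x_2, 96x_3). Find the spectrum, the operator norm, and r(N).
sigma(N) = {0}; ||N|| = 96; r(N) = 0. (N is nilpotent with N^4 = 0.)

On C^4, N is a strictly lower-triangular matrix with 96 on the subdiagonal and zeros elsewhere, so its characteristic polynomial is lambda^4 and every eigenvalue is 0: sigma(N) = {0}. For the operator norm, N e_i = 96e_{i+1} for i = 1, ..., 3 and N e_4 = 0, so the singular values of N are 96 (with multiplicity 3) and 0; hence ||N|| = 96. The spectral radius r(N) = max|lambda| = 0. Note ||N|| > r(N) — characteristic of non-normal nilpotent operators. Indeed N^4 = 0.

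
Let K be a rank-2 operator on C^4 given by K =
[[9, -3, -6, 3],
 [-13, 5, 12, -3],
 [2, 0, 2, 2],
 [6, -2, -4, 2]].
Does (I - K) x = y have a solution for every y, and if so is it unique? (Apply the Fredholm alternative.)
(I - K) is invertible (det(I - K) = 45 ≠ 0), so for every y in C^4 the equation (I - K) x = y has a unique solution.

K has rank 2 and factors as K = U V^T = u1 v1^T + u2 v2^T with u1 = (0, 2, 2, 0), v1 = (-2, 1, 3, 0), u2 = (-3, 3, -2, -2), v2 = (-3, 1, 2, -1) (multiplying out reproduces the displayed K). The nonzero eigenvalues of U V^T coincide with those of the 2 x 2 matrix G = V^T U = [[v1·u1, v1·u2], [v2·u1, v2·u2]] = [[8, 3], [6, 10]], and by the Sylvester determinant identity det(I_4 - U V^T) = det(I_2 - V^T U) = det([[-7, -3], [-6, -9]]) = (-7)(-9) - (-3)(-6) = 45. (Direct check: I - K =
[[-8, 3, 6, -3],
 [13, -4, -12, 3],
 [-2, 0, -1, -2],
 [-6, 2, 4, -1]]
has determinant 45.) The finite-dimensional Fredholm alternative says: either (I - K) is invertible, or ker(I - K) ≠ {0} and then range(I - K) = ker((I - K)^*)^⊥, with dim ker(I - K) = dim ker((I - K)^*). Since det(I - K) ≠ 0, 1 is not an eigenvalue of K and ker(I - K) = {0}, so we are in the first case: for every y there is a unique x = (I - K)^(-1) y. (Explicitly, by the Woodbury identity, (I - U V^T)^(-1) = I + U (I_2 - G)^(-1) V^T.)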